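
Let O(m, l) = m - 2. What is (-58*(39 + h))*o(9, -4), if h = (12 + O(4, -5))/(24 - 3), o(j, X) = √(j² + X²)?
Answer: -6902*√97/3 ≈ -22659.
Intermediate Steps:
O(m, l) = -2 + m
o(j, X) = √(X² + j²)
h = ⅔ (h = (12 + (-2 + 4))/(24 - 3) = (12 + 2)/21 = 14*(1/21) = ⅔ ≈ 0.66667)
(-58*(39 + h))*o(9, -4) = (-58*(39 + ⅔))*√((-4)² + 9²) = (-58*119/3)*√(16 + 81) = -6902*√97/3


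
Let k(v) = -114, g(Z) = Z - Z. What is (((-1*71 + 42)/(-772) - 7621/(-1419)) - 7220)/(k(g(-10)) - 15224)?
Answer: 7903354397/16802288184 ≈ 0.47037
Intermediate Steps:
g(Z) = 0
(((-1*71 + 42)/(-772) - 7621/(-1419)) - 7220)/(k(g(-10)) - 15224) = (((-1*71 + 42)/(-772) - 7621/(-1419)) - 7220)/(-114 - 15224) = (((-71 + 42)*(-1/772) - 7621*(-1/1419)) - 7220)/(-15338) = ((-29*(-1/772) + 7621/1419) - 7220)*(-1/15338) = ((29/772 + 7621/1419) - 7220)*(-1/15338) = (5924563/1095468 - 7220)*(-1/15338) = -7903354397/1095468*(-1/15338) = 7903354397/16802288184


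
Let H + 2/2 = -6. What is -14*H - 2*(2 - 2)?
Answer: 98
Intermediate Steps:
H = -7 (H = -1 - 6 = -7)
-14*H - 2*(2 - 2) = -14*(-7) - 2*(2 - 2) = 98 - 2*0 = 98 + 0 = 98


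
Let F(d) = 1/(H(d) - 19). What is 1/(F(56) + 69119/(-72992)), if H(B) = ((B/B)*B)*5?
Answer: -19050912/17967067 ≈ -1.0603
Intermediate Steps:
H(B) = 5*B (H(B) = (1*B)*5 = B*5 = 5*B)
F(d) = 1/(-19 + 5*d) (F(d) = 1/(5*d - 19) = 1/(-19 + 5*d))
1/(F(56) + 69119/(-72992)) = 1/(1/(-19 + 5*56) + 69119/(-72992)) = 1/(1/(-19 + 280) + 69119*(-1/72992)) = 1/(1/261 - 69119/72992) = 1/(-17967067/19050912) = -19050912/17967067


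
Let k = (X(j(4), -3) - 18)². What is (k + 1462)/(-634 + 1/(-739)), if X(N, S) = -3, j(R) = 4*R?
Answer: -1406317/468527 ≈ -3.0016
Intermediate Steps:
k = 441 (k = (-3 - 18)² = (-21)² = 441)
(k + 1462)/(-634 + 1/(-739)) = (441 + 1462)/(-634 + 1/(-739)) = 1903/(-634 - 1/739) = 1903/(-468527/739) = 1903*(-739/468527) = -1406317/468527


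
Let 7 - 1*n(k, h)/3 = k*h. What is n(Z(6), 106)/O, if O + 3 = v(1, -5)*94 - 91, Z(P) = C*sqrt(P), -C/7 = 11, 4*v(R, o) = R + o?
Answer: -21/188 - 12243*sqrt(6)/94 ≈ -319.14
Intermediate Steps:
v(R, o) = R/4 + o/4 (v(R, o) = (R + o)/4 = R/4 + o/4)
C = -77 (C = -7*11 = -77)
Z(P) = -77*sqrt(P)
O = -188 (O = -3 + (((1/4)*1 + (1/4)*(-5))*94 - 91) = -3 + ((1/4 - 5/4)*94 - 91) = -3 + (-1*94 - 91) = -3 + (-94 - 91) = -3 - 185 = -188)
n(k, h) = 21 - 3*h*k (n(k, h) = 21 - 3*k*h = 21 - 3*h*k)
n(Z(6), 106)/O = (21 - 3*106*(-77*sqrt(6)))/(-188) = (21 + 24486*sqrt(6))*(-1/188) = -21/188 - 12243*sqrt(6)/94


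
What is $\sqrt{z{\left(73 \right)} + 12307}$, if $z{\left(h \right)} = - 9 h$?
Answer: $5 \sqrt{466} \approx 107.94$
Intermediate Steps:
$\sqrt{z{\left(73 \right)} + 12307} = \sqrt{\left(-9\right) 73 + 12307} = \sqrt{-657 + 12307} = \sqrt{11650} = 5 \sqrt{466}$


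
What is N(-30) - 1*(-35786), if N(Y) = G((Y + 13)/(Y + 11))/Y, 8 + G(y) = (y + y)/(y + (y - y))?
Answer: 178931/5 ≈ 35786.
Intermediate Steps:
G(y) = -6 (G(y) = -8 + (y + y)/(y + (y - y)) = -8 + (2*y)/(y + 0) = -8 + (2*y)/y = -8 + 2 = -6)
N(Y) = -6/Y
N(-30) - 1*(-35786) = -6/(-30) - 1*(-35786) = -6*(-1/30) + 35786 = ⅕ + 35786 = 178931/5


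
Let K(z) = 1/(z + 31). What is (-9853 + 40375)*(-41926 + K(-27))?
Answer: -2559315483/2 ≈ -1.2797e+9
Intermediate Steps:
K(z) = 1/(31 + z)
(-9853 + 40375)*(-41926 + K(-27)) = (-9853 + 40375)*(-41926 + 1/(31 - 27)) = 30522*(-41926 + 1/4) = 30522*(-41926 + ¼) = 30522*(-167703/4) = -2559315483/2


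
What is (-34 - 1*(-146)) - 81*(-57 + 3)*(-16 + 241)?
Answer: 984262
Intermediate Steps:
(-34 - 1*(-146)) - 81*(-57 + 3)*(-16 + 241) = (-34 + 146) - (-4374)*225 = 112 - 81*(-12150) = 112 + 984150 = 984262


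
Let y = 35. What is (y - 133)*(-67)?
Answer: 6566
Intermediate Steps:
(y - 133)*(-67) = (35 - 133)*(-67) = -98*(-67) = 6566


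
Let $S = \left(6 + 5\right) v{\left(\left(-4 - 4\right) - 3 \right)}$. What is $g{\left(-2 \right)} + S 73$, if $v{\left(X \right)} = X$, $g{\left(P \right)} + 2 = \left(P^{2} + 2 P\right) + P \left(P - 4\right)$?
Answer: $-8823$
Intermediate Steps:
$g{\left(P \right)} = -2 + P^{2} + 2 P + P \left(-4 + P\right)$ ($g{\left(P \right)} = -2 + \left(\left(P^{2} + 2 P\right) + P \left(P - 4\right)\right) = -2 + \left(\left(P^{2} + 2 P\right) + P \left(-4 + P\right)\right) = -2 + \left(P^{2} + 2 P + P \left(-4 + P\right)\right) = -2 + P^{2} + 2 P + P \left(-4 + P\right)$)
$S = -121$ ($S = \left(6 + 5\right) \left(\left(-4 - 4\right) - 3\right) = 11 \left(-8 - 3\right) = 11 \left(-11\right) = -121$)
$g{\left(-2 \right)} + S 73 = \left(-2 - -4 + 2 \left(-2\right)^{2}\right) - 8833 = \left(-2 + 4 + 2 \cdot 4\right) - 8833 = \left(-2 + 4 + 8\right) - 8833 = 10 - 8833 = -8823$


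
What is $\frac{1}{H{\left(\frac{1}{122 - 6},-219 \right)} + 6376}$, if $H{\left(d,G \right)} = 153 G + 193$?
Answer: $- \frac{1}{26938} \approx -3.7122 \cdot 10^{-5}$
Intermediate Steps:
$H{\left(d,G \right)} = 193 + 153 G$
$\frac{1}{H{\left(\frac{1}{122 - 6},-219 \right)} + 6376} = \frac{1}{\left(193 + 153 \left(-219\right)\right) + 6376} = \frac{1}{\left(193 - 33507\right) + 6376} = \frac{1}{-33314 + 6376} = \frac{1}{-26938} = - \frac{1}{26938}$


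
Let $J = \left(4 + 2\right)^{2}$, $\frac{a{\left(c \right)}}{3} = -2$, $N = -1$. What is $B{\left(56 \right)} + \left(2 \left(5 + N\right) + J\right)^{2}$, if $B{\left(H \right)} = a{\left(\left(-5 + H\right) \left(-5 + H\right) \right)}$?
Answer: $1930$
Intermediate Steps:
$a{\left(c \right)} = -6$ ($a{\left(c \right)} = 3 \left(-2\right) = -6$)
$B{\left(H \right)} = -6$
$J = 36$ ($J = 6^{2} = 36$)
$B{\left(56 \right)} + \left(2 \left(5 + N\right) + J\right)^{2} = -6 + \left(2 \left(5 - 1\right) + 36\right)^{2} = -6 + \left(2 \cdot 4 + 36\right)^{2} = -6 + \left(8 + 36\right)^{2} = -6 + 44^{2} = -6 + 1936 = 1930$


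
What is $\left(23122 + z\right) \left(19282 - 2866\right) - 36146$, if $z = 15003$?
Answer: $625823854$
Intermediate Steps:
$\left(23122 + z\right) \left(19282 - 2866\right) - 36146 = \left(23122 + 15003\right) \left(19282 - 2866\right) - 36146 = 38125 \cdot 16416 - 36146 = 625860000 - 36146 = 625823854$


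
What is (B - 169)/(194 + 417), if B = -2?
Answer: -171/611 ≈ -0.27987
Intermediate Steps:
(B - 169)/(194 + 417) = (-2 - 169)/(194 + 417) = -171/611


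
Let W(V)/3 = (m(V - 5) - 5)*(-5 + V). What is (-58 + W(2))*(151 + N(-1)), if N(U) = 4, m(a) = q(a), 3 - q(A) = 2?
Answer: -3410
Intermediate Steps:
q(A) = 1 (q(A) = 3 - 1*2 = 3 - 2 = 1)
m(a) = 1
W(V) = 60 - 12*V (W(V) = 3*((1 - 5)*(-5 + V)) = 3*(-4*(-5 + V)) = 3*(20 - 4*V) = 60 - 12*V)
(-58 + W(2))*(151 + N(-1)) = (-58 + (60 - 12*2))*(151 + 4) = (-58 + (60 - 24))*155 = (-58 + 36)*155 = -22*155 = -3410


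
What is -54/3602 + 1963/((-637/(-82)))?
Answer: 22298659/88249 ≈ 252.68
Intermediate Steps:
-54/3602 + 1963/((-637/(-82))) = -54*1/3602 + 1963/((-637*(-1/82))) = -27/1801 + 1963/(637/82) = -27/1801 + 1963*(82/637) = -27/1801 + 12382/49 = 22298659/88249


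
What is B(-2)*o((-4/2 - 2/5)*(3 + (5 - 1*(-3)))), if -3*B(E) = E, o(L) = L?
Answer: -88/5 ≈ -17.600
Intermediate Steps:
B(E) = -E/3
B(-2)*o((-4/2 - 2/5)*(3 + (5 - 1*(-3)))) = (-⅓*(-2))*((-4/2 - 2/5)*(3 + (5 - 1*(-3)))) = 2*((-4*½ - 2*⅕)*(3 + (5 + 3)))/3 = 2*((-2 - ⅖)*(3 + 8))/3 = 2*(-12/5*11)/3 = (⅔)*(-132/5) = -88/5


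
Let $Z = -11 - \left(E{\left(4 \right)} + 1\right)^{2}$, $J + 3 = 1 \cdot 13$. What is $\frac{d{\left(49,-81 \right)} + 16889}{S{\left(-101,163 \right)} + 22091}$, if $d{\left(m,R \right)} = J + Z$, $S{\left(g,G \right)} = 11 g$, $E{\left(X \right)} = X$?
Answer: $\frac{16863}{20980} \approx 0.80377$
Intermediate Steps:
$J = 10$ ($J = -3 + 1 \cdot 13 = -3 + 13 = 10$)
$Z = -36$ ($Z = -11 - \left(4 + 1\right)^{2} = -11 - 5^{2} = -11 - 25 = -36$)
$d{\left(m,R \right)} = -26$ ($d{\left(m,R \right)} = 10 - 36 = -26$)
$\frac{d{\left(49,-81 \right)} + 16889}{S{\left(-101,163 \right)} + 22091} = \frac{-26 + 16889}{11 \left(-101\right) + 22091} = \frac{16863}{-1111 + 22091} = \frac{16863}{20980}$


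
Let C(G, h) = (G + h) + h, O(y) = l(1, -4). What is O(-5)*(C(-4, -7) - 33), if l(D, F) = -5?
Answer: 255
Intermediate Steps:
O(y) = -5
C(G, h) = G + 2*h
O(-5)*(C(-4, -7) - 33) = -5*((-4 + 2*(-7)) - 33) = -5*((-4 - 14) - 33) = -5*(-18 - 33) = -5*(-51) = 255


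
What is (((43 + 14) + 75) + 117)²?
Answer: 62001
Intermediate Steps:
(((43 + 14) + 75) + 117)² = ((57 + 75) + 117)² = (132 + 117)² = 249² = 62001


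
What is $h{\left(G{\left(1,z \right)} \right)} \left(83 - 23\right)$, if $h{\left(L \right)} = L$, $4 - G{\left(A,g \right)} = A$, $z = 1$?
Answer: $180$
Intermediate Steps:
$G{\left(A,g \right)} = 4 - A$
$h{\left(G{\left(1,z \right)} \right)} \left(83 - 23\right) = \left(4 - 1\right) \left(83 - 23\right) = \left(4 - 1\right) 60 = 3 \cdot 60 = 180$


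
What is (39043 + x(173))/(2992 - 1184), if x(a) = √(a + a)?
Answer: 39043/1808 + √346/1808 ≈ 21.605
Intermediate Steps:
x(a) = √2*√a (x(a) = √(2*a) = √2*√a)
(39043 + x(173))/(2992 - 1184) = (39043 + √2*√173)/(2992 - 1184) = (39043 + √346)/1808 = (39043 + √346)*(1/1808) = 39043/1808 + √346/1808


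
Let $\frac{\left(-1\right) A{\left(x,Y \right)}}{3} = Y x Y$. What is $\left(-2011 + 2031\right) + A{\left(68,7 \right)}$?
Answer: $-9976$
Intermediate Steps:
$A{\left(x,Y \right)} = - 3 x Y^{2}$ ($A{\left(x,Y \right)} = - 3 Y x Y = - 3 x Y^{2}$)
$\left(-2011 + 2031\right) + A{\left(68,7 \right)} = \left(-2011 + 2031\right) - 204 \cdot 7^{2} = 20 - 204 \cdot 49 = 20 - 9996 = -9976$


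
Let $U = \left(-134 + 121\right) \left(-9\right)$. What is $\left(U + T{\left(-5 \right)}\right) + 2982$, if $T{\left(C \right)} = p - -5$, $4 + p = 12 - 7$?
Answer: $3105$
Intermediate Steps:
$p = 1$ ($p = -4 + \left(12 - 7\right) = -4 + 5 = 1$)
$U = 117$ ($U = \left(-13\right) \left(-9\right) = 117$)
$T{\left(C \right)} = 6$ ($T{\left(C \right)} = 1 - -5 = 1 + 5 = 6$)
$\left(U + T{\left(-5 \right)}\right) + 2982 = \left(117 + 6\right) + 2982 = 123 + 2982 = 3105$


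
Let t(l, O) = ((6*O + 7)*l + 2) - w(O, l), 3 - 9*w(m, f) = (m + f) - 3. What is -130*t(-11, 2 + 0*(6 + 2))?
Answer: 81380/3 ≈ 27127.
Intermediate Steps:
w(m, f) = ⅔ - f/9 - m/9 (w(m, f) = ⅓ - ((m + f) - 3)/9 = ⅓ - ((f + m) - 3)/9 = ⅓ - (-3 + f + m)/9 = ⅓ + (⅓ - f/9 - m/9) = ⅔ - f/9 - m/9)
t(l, O) = 4/3 + O/9 + l/9 + l*(7 + 6*O) (t(l, O) = ((6*O + 7)*l + 2) - (⅔ - l/9 - O/9) = ((7 + 6*O)*l + 2) - (⅔ - O/9 - l/9) = (l*(7 + 6*O) + 2) + (-⅔ + O/9 + l/9) = (2 + l*(7 + 6*O)) + (-⅔ + O/9 + l/9) = 4/3 + O/9 + l/9 + l*(7 + 6*O))
-130*t(-11, 2 + 0*(6 + 2)) = -130*(4/3 + (2 + 0*(6 + 2))/9 + (64/9)*(-11) + 6*(2 + 0*(6 + 2))*(-11)) = -130*(4/3 + (2 + 0*8)/9 - 704/9 + 6*(2 + 0*8)*(-11)) = -130*(4/3 + (2 + 0)/9 - 704/9 + 6*(2 + 0)*(-11)) = -130*(4/3 + (⅑)*2 - 704/9 + 6*2*(-11)) = -130*(4/3 + 2/9 - 704/9 - 132) = -130*(-626/3) = 81380/3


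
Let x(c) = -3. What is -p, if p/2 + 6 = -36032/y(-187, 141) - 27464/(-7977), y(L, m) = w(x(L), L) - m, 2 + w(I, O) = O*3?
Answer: -8533346/87747 ≈ -97.249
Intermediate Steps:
w(I, O) = -2 + 3*O (w(I, O) = -2 + O*3 = -2 + 3*O)
y(L, m) = -2 - m + 3*L (y(L, m) = (-2 + 3*L) - m = -2 - m + 3*L)
p = 8533346/87747 (p = -12 + 2*(-36032/(-2 - 1*141 + 3*(-187)) - 27464/(-7977)) = -12 + 2*(-36032/(-2 - 141 - 561) - 27464*(-1/7977)) = -12 + 2*(-36032/(-704) + 27464/7977) = -12 + 2*(-36032*(-1/704) + 27464/7977) = -12 + 2*(563/11 + 27464/7977) = -12 + 2*(4793155/87747) = -12 + 9586310/87747 = 8533346/87747 ≈ 97.249)
-p = -1*8533346/87747 = -8533346/87747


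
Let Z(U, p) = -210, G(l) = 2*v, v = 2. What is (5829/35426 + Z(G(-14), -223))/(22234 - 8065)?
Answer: -2477877/167316998 ≈ -0.014809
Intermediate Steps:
G(l) = 4 (G(l) = 2*2 = 4)
(5829/35426 + Z(G(-14), -223))/(22234 - 8065) = (5829/35426 - 210)/(22234 - 8065) = (5829*(1/35426) - 210)/14169 = (5829/35426 - 210)*(1/14169) = -7433631/35426*1/14169 = -2477877/167316998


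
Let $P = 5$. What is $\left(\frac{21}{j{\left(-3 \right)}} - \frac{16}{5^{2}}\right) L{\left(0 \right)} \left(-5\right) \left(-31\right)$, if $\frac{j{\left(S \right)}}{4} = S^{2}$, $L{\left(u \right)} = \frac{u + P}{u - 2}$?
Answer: $\frac{527}{24} \approx 21.958$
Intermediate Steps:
$L{\left(u \right)} = \frac{5 + u}{-2 + u}$ ($L{\left(u \right)} = \frac{u + 5}{u - 2} = \frac{5 + u}{-2 + u}$)
$j{\left(S \right)} = 4 S^{2}$
$\left(\frac{21}{j{\left(-3 \right)}} - \frac{16}{5^{2}}\right) L{\left(0 \right)} \left(-5\right) \left(-31\right) = \left(\frac{21}{4 \left(-3\right)^{2}} - \frac{16}{5^{2}}\right) \frac{5 + 0}{-2 + 0} \left(-5\right) \left(-31\right) = \left(\frac{21}{4 \cdot 9} - \frac{16}{25}\right) \frac{1}{-2} \cdot 5 \left(-5\right) \left(-31\right) = \left(\frac{21}{36} - \frac{16}{25}\right) \left(- \frac{1}{2}\right) 5 \left(-5\right) \left(-31\right) = \left(21 \cdot \frac{1}{36} - \frac{16}{25}\right) \left(\left(- \frac{5}{2}\right) \left(-5\right)\right) \left(-31\right) = \left(\frac{7}{12} - \frac{16}{25}\right) \frac{25}{2} \left(-31\right) = \left(- \frac{17}{300}\right) \frac{25}{2} \left(-31\right) = \left(- \frac{17}{24}\right) \left(-31\right) = \frac{527}{24}$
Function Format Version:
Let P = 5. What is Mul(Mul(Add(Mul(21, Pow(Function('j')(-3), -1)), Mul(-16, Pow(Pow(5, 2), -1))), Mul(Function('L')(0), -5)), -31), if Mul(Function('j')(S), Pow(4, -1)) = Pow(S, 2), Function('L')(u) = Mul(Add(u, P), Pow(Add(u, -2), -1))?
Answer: Rational(527, 24) ≈ 21.958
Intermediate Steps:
Function('L')(u) = Mul(Pow(Add(-2, u), -1), Add(5, u)) (Function('L')(u) = Mul(Add(u, 5), Pow(Add(u, -2), -1)) = Mul(Add(5, u), Pow(Add(-2, u), -1)) = Mul(Pow(Add(-2, u), -1), Add(5, u)))
Function('j')(S) = Mul(4, Pow(S, 2))
Mul(Mul(Add(Mul(21, Pow(Function('j')(-3), -1)), Mul(-16, Pow(Pow(5, 2), -1))), Mul(Function('L')(0), -5)), -31) = Mul(Mul(Add(Mul(21, Pow(Mul(4, Pow(-3, 2)), -1)), Mul(-16, Pow(Pow(5, 2), -1))), Mul(Mul(Pow(Add(-2, 0), -1), Add(5, 0)), -5)), -31) = Mul(Mul(Add(Mul(21, Pow(Mul(4, 9), -1)), Mul(-16, Pow(25, -1))), Mul(Mul(Pow(-2, -1), 5), -5)), -31) = Mul(Mul(Add(Mul(21, Pow(36, -1)), Mul(-16, Rational(1, 25))), Mul(Mul(Rational(-1, 2), 5), -5)), -31) = Mul(Mul(Add(Mul(21, Rational(1, 36)), Rational(-16, 25)), Mul(Rational(-5, 2), -5)), -31) = Mul(Mul(Add(Rational(7, 12), Rational(-16, 25)), Rational(25, 2)), -31) = Mul(Mul(Rational(-17, 300), Rational(25, 2)), -31) = Mul(Rational(-17, 24), -31) = Rational(527, 24)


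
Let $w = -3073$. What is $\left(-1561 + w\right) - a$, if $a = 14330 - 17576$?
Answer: $-1388$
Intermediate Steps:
$a = -3246$ ($a = 14330 - 17576 = -3246$)
$\left(-1561 + w\right) - a = \left(-1561 - 3073\right) - -3246 = -4634 + 3246 = -1388$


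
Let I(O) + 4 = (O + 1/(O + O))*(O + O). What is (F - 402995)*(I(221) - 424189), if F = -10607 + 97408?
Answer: 103240502940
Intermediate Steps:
I(O) = -4 + 2*O*(O + 1/(2*O)) (I(O) = -4 + (O + 1/(O + O))*(O + O) = -4 + (O + 1/(2*O))*(2*O) = -4 + 2*O*(O + 1/(2*O)))
F = 86801
(F - 402995)*(I(221) - 424189) = (86801 - 402995)*((-3 + 2*221²) - 424189) = -316194*((-3 + 2*48841) - 424189) = -316194*((-3 + 97682) - 424189) = -316194*(97679 - 424189) = -316194*(-326510) = 103240502940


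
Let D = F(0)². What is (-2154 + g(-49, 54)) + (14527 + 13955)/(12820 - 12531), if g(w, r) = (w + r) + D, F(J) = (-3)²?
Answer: -569170/289 ≈ -1969.4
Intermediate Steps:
F(J) = 9
D = 81 (D = 9² = 81)
g(w, r) = 81 + r + w (g(w, r) = (w + r) + 81 = (r + w) + 81 = 81 + r + w)
(-2154 + g(-49, 54)) + (14527 + 13955)/(12820 - 12531) = (-2154 + (81 + 54 - 49)) + (14527 + 13955)/(12820 - 12531) = (-2154 + 86) + 28482/289 = -2068 + 28482*(1/289) = -2068 + 28482/289 = -569170/289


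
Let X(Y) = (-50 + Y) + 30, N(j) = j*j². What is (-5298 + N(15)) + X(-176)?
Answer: -2119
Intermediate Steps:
N(j) = j³
X(Y) = -20 + Y
(-5298 + N(15)) + X(-176) = (-5298 + 15³) + (-20 - 176) = (-5298 + 3375) - 196 = -1923 - 196 = -2119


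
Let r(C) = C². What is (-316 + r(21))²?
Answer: 15625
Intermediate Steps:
(-316 + r(21))² = (-316 + 21²)² = (-316 + 441)² = 125² = 15625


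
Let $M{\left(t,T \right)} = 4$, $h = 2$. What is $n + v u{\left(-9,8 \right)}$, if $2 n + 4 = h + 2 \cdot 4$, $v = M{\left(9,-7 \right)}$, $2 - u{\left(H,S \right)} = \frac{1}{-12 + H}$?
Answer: $\frac{235}{21} \approx 11.19$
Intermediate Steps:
$u{\left(H,S \right)} = 2 - \frac{1}{-12 + H}$
$v = 4$
$n = 3$ ($n = -2 + \frac{2 + 2 \cdot 4}{2} = -2 + \frac{2 + 8}{2} = -2 + \frac{1}{2} \cdot 10 = -2 + 5 = 3$)
$n + v u{\left(-9,8 \right)} = 3 + 4 \frac{-25 + 2 \left(-9\right)}{-12 - 9} = 3 + 4 \frac{-25 - 18}{-21} = 3 + 4 \left(\left(- \frac{1}{21}\right) \left(-43\right)\right) = 3 + 4 \cdot \frac{43}{21} = 3 + \frac{172}{21} = \frac{235}{21}$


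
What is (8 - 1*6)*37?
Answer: 74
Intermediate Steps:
(8 - 1*6)*37 = (8 - 6)*37 = 2*37 = 74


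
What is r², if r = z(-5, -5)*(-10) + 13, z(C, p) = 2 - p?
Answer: 3249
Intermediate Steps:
r = -57 (r = (2 - 1*(-5))*(-10) + 13 = (2 + 5)*(-10) + 13 = 7*(-10) + 13 = -70 + 13 = -57)
r² = (-57)² = 3249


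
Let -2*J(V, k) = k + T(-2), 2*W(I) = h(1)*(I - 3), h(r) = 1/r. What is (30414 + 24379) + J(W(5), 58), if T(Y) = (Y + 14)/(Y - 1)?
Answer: 54766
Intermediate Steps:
W(I) = -3/2 + I/2 (W(I) = ((I - 3)/1)/2 = (1*(-3 + I))/2 = (-3 + I)/2 = -3/2 + I/2)
T(Y) = (14 + Y)/(-1 + Y)
J(V, k) = 2 - k/2 (J(V, k) = -(k + (14 - 2)/(-1 - 2))/2 = -(k + 12/(-3))/2 = -(k - 1/3*12)/2 = -(k - 4)/2 = -(-4 + k)/2 = 2 - k/2)
(30414 + 24379) + J(W(5), 58) = (30414 + 24379) + (2 - 1/2*58) = 54793 + (2 - 29) = 54793 - 27 = 54766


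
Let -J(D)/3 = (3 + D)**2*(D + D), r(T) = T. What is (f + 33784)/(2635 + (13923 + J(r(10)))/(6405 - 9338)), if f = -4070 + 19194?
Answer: 35861791/1931168 ≈ 18.570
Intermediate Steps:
f = 15124
J(D) = -6*D*(3 + D)**2 (J(D) = -3*(3 + D)**2*(D + D) = -3*(3 + D)**2*2*D = -6*D*(3 + D)**2)
(f + 33784)/(2635 + (13923 + J(r(10)))/(6405 - 9338)) = (15124 + 33784)/(2635 + (13923 - 6*10*(3 + 10)**2)/(6405 - 9338)) = 48908/(2635 + (13923 - 6*10*13**2)/(-2933)) = 48908/(2635 + (13923 - 6*10*169)*(-1/2933)) = 48908/(2635 + (13923 - 10140)*(-1/2933)) = 48908/(2635 + 3783*(-1/2933)) = 48908/(2635 - 3783/2933) = 48908/(7724672/2933) = 48908*(2933/7724672) = 35861791/1931168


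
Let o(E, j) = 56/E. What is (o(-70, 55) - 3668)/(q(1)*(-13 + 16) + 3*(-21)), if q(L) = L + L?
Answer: 18344/285 ≈ 64.365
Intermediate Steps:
q(L) = 2*L
(o(-70, 55) - 3668)/(q(1)*(-13 + 16) + 3*(-21)) = (56/(-70) - 3668)/((2*1)*(-13 + 16) + 3*(-21)) = (56*(-1/70) - 3668)/(2*3 - 63) = (-4/5 - 3668)/(6 - 63) = -18344/5/(-57) = -18344/5*(-1/57) = 18344/285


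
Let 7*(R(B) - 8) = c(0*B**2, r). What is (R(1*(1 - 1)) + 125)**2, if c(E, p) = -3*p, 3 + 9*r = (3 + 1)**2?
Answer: 7728400/441 ≈ 17525.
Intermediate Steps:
r = 13/9 (r = -1/3 + (3 + 1)**2/9 = -1/3 + (1/9)*4**2 = -1/3 + (1/9)*16 = -1/3 + 16/9 = 13/9 ≈ 1.4444)
R(B) = 155/21 (R(B) = 8 + (-3*13/9)/7 = 8 + (1/7)*(-13/3) = 8 - 13/21 = 155/21)
(R(1*(1 - 1)) + 125)**2 = (155/21 + 125)**2 = (2780/21)**2 = 7728400/441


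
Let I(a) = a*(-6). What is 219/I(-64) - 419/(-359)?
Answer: 79839/45952 ≈ 1.7374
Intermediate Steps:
I(a) = -6*a
219/I(-64) - 419/(-359) = 219/((-6*(-64))) - 419/(-359) = 219/384 - 419*(-1/359) = 219*(1/384) + 419/359 = 73/128 + 419/359 = 79839/45952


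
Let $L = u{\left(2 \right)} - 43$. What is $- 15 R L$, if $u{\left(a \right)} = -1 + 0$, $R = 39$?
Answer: $25740$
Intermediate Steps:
$u{\left(a \right)} = -1$
$L = -44$ ($L = -1 - 43 = -44$)
$- 15 R L = \left(-15\right) 39 \left(-44\right) = \left(-585\right) \left(-44\right) = 25740$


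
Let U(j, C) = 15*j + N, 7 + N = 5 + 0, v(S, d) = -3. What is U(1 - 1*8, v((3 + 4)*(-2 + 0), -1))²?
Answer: 11449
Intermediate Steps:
N = -2 (N = -7 + (5 + 0) = -7 + 5 = -2)
U(j, C) = -2 + 15*j (U(j, C) = 15*j - 2 = -2 + 15*j)
U(1 - 1*8, v((3 + 4)*(-2 + 0), -1))² = (-2 + 15*(1 - 1*8))² = (-2 + 15*(1 - 8))² = (-2 + 15*(-7))² = (-2 - 105)² = (-107)² = 11449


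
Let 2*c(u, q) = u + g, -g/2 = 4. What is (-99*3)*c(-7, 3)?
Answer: 4455/2 ≈ 2227.5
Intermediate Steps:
g = -8 (g = -2*4 = -8)
c(u, q) = -4 + u/2 (c(u, q) = (u - 8)/2 = (-8 + u)/2 = -4 + u/2)
(-99*3)*c(-7, 3) = (-99*3)*(-4 + (1/2)*(-7)) = -297*(-4 - 7/2) = -297*(-15/2) = 4455/2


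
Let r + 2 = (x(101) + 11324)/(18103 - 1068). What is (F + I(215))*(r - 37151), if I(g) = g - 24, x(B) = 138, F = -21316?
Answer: 2673959797925/3407 ≈ 7.8484e+8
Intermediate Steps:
I(g) = -24 + g
r = -22608/17035 (r = -2 + (138 + 11324)/(18103 - 1068) = -2 + 11462/17035 = -22608/17035 ≈ -1.3272)
(F + I(215))*(r - 37151) = (-21316 + (-24 + 215))*(-22608/17035 - 37151) = (-21316 + 191)*(-632889893/17035) = -21125*(-632889893/17035) = 2673959797925/3407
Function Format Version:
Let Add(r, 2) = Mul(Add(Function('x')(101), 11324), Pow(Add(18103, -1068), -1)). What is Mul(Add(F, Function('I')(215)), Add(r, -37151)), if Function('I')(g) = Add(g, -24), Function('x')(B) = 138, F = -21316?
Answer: Rational(2673959797925, 3407) ≈ 7.8484e+8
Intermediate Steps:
Function('I')(g) = Add(-24, g)
r = Rational(-22608, 17035) (r = Add(-2, Mul(Add(138, 11324), Pow(Add(18103, -1068), -1))) = Add(-2, Mul(11462, Pow(17035, -1))) = Add(-2, Mul(11462, Rational(1, 17035))) = Add(-2, Rational(11462, 17035)) = Rational(-22608, 17035) ≈ -1.3272)
Mul(Add(F, Function('I')(215)), Add(r, -37151)) = Mul(Add(-21316, Add(-24, 215)), Add(Rational(-22608, 17035), -37151)) = Mul(Add(-21316, 191), Rational(-632889893, 17035)) = Mul(-21125, Rational(-632889893, 17035)) = Rational(2673959797925, 3407)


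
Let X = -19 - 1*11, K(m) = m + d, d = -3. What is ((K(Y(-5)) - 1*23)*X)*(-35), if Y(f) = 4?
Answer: -23100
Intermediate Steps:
K(m) = -3 + m (K(m) = m - 3 = -3 + m)
X = -30 (X = -19 - 11 = -30)
((K(Y(-5)) - 1*23)*X)*(-35) = (((-3 + 4) - 1*23)*(-30))*(-35) = ((1 - 23)*(-30))*(-35) = -22*(-30)*(-35) = 660*(-35) = -23100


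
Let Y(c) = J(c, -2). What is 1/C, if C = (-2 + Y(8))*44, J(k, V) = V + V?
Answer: -1/264 ≈ -0.0037879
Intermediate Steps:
J(k, V) = 2*V
Y(c) = -4 (Y(c) = 2*(-2) = -4)
C = -264 (C = (-2 - 4)*44 = -6*44 = -264)
1/C = 1/(-264) = -1/264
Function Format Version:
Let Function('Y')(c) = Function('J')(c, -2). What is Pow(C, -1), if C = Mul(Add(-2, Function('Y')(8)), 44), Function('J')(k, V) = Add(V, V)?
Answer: Rational(-1, 264) ≈ -0.0037879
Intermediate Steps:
Function('J')(k, V) = Mul(2, V)
Function('Y')(c) = -4 (Function('Y')(c) = Mul(2, -2) = -4)
C = -264 (C = Mul(Add(-2, -4), 44) = Mul(-6, 44) = -264)
Pow(C, -1) = Pow(-264, -1) = Rational(-1, 264)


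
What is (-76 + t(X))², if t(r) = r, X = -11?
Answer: 7569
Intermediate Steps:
(-76 + t(X))² = (-76 - 11)² = (-87)² = 7569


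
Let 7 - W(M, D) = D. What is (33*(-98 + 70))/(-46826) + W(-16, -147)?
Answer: 3606064/23413 ≈ 154.02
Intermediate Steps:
W(M, D) = 7 - D
(33*(-98 + 70))/(-46826) + W(-16, -147) = (33*(-98 + 70))/(-46826) + (7 - 1*(-147)) = (33*(-28))*(-1/46826) + (7 + 147) = -924*(-1/46826) + 154 = 462/23413 + 154 = 3606064/23413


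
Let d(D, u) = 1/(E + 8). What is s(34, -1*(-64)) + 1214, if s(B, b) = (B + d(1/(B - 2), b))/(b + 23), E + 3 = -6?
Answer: 35217/29 ≈ 1214.4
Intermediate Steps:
E = -9 (E = -3 - 6 = -9)
d(D, u) = -1 (d(D, u) = 1/(-9 + 8) = 1/(-1) = -1)
s(B, b) = (-1 + B)/(23 + b) (s(B, b) = (B - 1)/(b + 23) = (-1 + B)/(23 + b))
s(34, -1*(-64)) + 1214 = (-1 + 34)/(23 - 1*(-64)) + 1214 = 33/(23 + 64) + 1214 = 33/87 + 1214 = (1/87)*33 + 1214 = 11/29 + 1214 = 35217/29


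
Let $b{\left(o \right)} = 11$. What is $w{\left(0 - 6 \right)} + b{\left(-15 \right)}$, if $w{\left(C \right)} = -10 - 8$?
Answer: $-7$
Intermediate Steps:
$w{\left(C \right)} = -18$ ($w{\left(C \right)} = -10 - 8 = -18$)
$w{\left(0 - 6 \right)} + b{\left(-15 \right)} = -18 + 11 = -7$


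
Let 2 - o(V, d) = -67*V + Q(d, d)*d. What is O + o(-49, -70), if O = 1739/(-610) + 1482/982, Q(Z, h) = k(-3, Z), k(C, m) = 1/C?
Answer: -2970248147/898530 ≈ -3305.7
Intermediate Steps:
Q(Z, h) = -⅓ (Q(Z, h) = 1/(-3) = -⅓)
O = -401839/299510 (O = 1739*(-1/610) + 1482*(1/982) = -1739/610 + 741/491 = -401839/299510 ≈ -1.3417)
o(V, d) = 2 + 67*V + d/3 (o(V, d) = 2 - (-67*V - d/3) = 2 + (67*V + d/3) = 2 + 67*V + d/3)
O + o(-49, -70) = -401839/299510 + (2 + 67*(-49) + (⅓)*(-70)) = -401839/299510 + (2 - 3283 - 70/3) = -401839/299510 - 9913/3 = -2970248147/898530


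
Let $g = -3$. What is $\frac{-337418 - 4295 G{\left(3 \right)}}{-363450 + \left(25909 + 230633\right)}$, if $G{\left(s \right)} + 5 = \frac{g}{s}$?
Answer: $\frac{77912}{26727} \approx 2.9151$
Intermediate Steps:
$G{\left(s \right)} = -5 - \frac{3}{s}$
$\frac{-337418 - 4295 G{\left(3 \right)}}{-363450 + \left(25909 + 230633\right)} = \frac{-337418 - 4295 \left(-5 - \frac{3}{3}\right)}{-363450 + \left(25909 + 230633\right)} = \frac{-337418 - 4295 \left(-5 - 1\right)}{-363450 + 256542} = \frac{-337418 - 4295 \left(-5 - 1\right)}{-106908} = \left(-337418 - -25770\right) \left(- \frac{1}{106908}\right) = \left(-337418 + 25770\right) \left(- \frac{1}{106908}\right) = \left(-311648\right) \left(- \frac{1}{106908}\right) = \frac{77912}{26727}$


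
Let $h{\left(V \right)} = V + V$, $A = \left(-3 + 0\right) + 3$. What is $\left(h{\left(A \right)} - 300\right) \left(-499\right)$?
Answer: $149700$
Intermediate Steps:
$A = 0$ ($A = -3 + 3 = 0$)
$h{\left(V \right)} = 2 V$
$\left(h{\left(A \right)} - 300\right) \left(-499\right) = \left(2 \cdot 0 - 300\right) \left(-499\right) = \left(0 - 300\right) \left(-499\right) = \left(-300\right) \left(-499\right) = 149700$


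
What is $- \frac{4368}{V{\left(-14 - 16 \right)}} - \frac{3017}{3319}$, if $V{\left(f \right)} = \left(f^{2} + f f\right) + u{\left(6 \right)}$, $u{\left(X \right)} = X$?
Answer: $- \frac{474907}{142717} \approx -3.3276$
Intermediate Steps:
$V{\left(f \right)} = 6 + 2 f^{2}$ ($V{\left(f \right)} = \left(f^{2} + f f\right) + 6 = \left(f^{2} + f^{2}\right) + 6 = 2 f^{2} + 6 = 6 + 2 f^{2}$)
$- \frac{4368}{V{\left(-14 - 16 \right)}} - \frac{3017}{3319} = - \frac{4368}{6 + 2 \left(-14 - 16\right)^{2}} - \frac{3017}{3319} = - \frac{4368}{6 + 2 \left(-30\right)^{2}} - \frac{3017}{3319} = - \frac{4368}{6 + 2 \cdot 900} - \frac{3017}{3319} = - \frac{4368}{6 + 1800} - \frac{3017}{3319} = - \frac{4368}{1806} - \frac{3017}{3319} = \left(-4368\right) \frac{1}{1806} - \frac{3017}{3319} = - \frac{104}{43} - \frac{3017}{3319} = - \frac{474907}{142717}$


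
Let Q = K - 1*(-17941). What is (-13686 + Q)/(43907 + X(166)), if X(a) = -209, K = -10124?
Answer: -5869/43698 ≈ -0.13431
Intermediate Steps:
Q = 7817 (Q = -10124 - 1*(-17941) = -10124 + 17941 = 7817)
(-13686 + Q)/(43907 + X(166)) = (-13686 + 7817)/(43907 - 209) = -5869/43698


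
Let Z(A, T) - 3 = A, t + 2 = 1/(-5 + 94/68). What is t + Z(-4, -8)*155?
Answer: -19345/123 ≈ -157.28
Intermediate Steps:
t = -280/123 (t = -2 + 1/(-5 + 94/68) = -2 + 1/(-5 + 94*(1/68)) = -2 + 1/(-5 + 47/34) = -2 + 1/(-123/34) = -2 - 34/123 = -280/123 ≈ -2.2764)
Z(A, T) = 3 + A
t + Z(-4, -8)*155 = -280/123 + (3 - 4)*155 = -280/123 - 1*155 = -280/123 - 155 = -19345/123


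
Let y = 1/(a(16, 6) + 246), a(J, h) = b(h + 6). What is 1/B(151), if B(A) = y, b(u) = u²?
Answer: 390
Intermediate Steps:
a(J, h) = (6 + h)² (a(J, h) = (h + 6)² = (6 + h)²)
y = 1/390 (y = 1/((6 + 6)² + 246) = 1/(12² + 246) = 1/(144 + 246) = 1/390 ≈ 0.0025641)
B(A) = 1/390
1/B(151) = 1/(1/390) = 390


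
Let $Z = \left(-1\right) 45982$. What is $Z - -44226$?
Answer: $-1756$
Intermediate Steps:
$Z = -45982$
$Z - -44226 = -45982 - -44226 = -45982 + 44226 = -1756$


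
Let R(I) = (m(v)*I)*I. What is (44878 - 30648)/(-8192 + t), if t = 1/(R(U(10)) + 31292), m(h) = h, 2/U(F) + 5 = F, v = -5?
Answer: -2226368880/1281687547 ≈ -1.7371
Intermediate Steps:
U(F) = 2/(-5 + F)
R(I) = -5*I² (R(I) = (-5*I)*I = -5*I²)
t = 5/156456 (t = 1/(-5*4/(-5 + 10)² + 31292) = 1/(-5*(2/5)² + 31292) = 1/(-5*(2*(⅕))² + 31292) = 1/(-5*(⅖)² + 31292) = 1/(-5*4/25 + 31292) = 1/(-⅘ + 31292) = 1/(156456/5) = 5/156456 ≈ 3.1958e-5)
(44878 - 30648)/(-8192 + t) = (44878 - 30648)/(-8192 + 5/156456) = 14230/(-1281687547/156456) = 14230*(-156456/1281687547) = -2226368880/1281687547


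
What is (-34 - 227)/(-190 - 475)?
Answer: 261/665 ≈ 0.39248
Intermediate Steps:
(-34 - 227)/(-190 - 475) = -261/(-665) = -261*(-1/665) = 261/665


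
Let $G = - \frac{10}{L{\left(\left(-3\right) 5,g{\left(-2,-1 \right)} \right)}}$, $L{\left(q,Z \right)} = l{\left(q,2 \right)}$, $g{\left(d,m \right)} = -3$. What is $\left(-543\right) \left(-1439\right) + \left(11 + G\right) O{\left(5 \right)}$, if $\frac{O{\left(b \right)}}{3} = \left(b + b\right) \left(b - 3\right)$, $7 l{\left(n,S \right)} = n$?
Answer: $782317$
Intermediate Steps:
$l{\left(n,S \right)} = \frac{n}{7}$
$L{\left(q,Z \right)} = \frac{q}{7}$
$O{\left(b \right)} = 6 b \left(-3 + b\right)$ ($O{\left(b \right)} = 3 \left(b + b\right) \left(b - 3\right) = 3 \cdot 2 b \left(-3 + b\right) = 6 b \left(-3 + b\right)$)
$G = \frac{14}{3}$ ($G = - \frac{10}{\frac{1}{7} \left(\left(-3\right) 5\right)} = - \frac{10}{\frac{1}{7} \left(-15\right)} = - \frac{10}{- \frac{15}{7}} = \left(-10\right) \left(- \frac{7}{15}\right) = \frac{14}{3} \approx 4.6667$)
$\left(-543\right) \left(-1439\right) + \left(11 + G\right) O{\left(5 \right)} = \left(-543\right) \left(-1439\right) + \left(11 + \frac{14}{3}\right) 6 \cdot 5 \left(-3 + 5\right) = 781377 + \frac{47 \cdot 6 \cdot 5 \cdot 2}{3} = 781377 + \frac{47}{3} \cdot 60 = 781377 + 940 = 782317$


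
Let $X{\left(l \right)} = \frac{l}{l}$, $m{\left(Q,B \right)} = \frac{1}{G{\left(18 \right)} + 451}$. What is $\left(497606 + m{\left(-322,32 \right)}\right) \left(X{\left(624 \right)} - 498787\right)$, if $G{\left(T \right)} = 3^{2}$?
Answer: $- \frac{57085748702073}{230} \approx -2.482 \cdot 10^{11}$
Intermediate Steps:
$G{\left(T \right)} = 9$
$m{\left(Q,B \right)} = \frac{1}{460}$ ($m{\left(Q,B \right)} = \frac{1}{9 + 451} = \frac{1}{460}$)
$X{\left(l \right)} = 1$
$\left(497606 + m{\left(-322,32 \right)}\right) \left(X{\left(624 \right)} - 498787\right) = \left(497606 + \frac{1}{460}\right) \left(1 - 498787\right) = \frac{228898761}{460} \left(-498786\right) = - \frac{57085748702073}{230}$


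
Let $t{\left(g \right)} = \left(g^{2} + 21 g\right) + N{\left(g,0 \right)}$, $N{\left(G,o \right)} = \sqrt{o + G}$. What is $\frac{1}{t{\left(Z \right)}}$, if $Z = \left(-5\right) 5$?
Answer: $\frac{4}{401} - \frac{i}{2005} \approx 0.0099751 - 0.00049875 i$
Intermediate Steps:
$N{\left(G,o \right)} = \sqrt{G + o}$
$Z = -25$
$t{\left(g \right)} = \sqrt{g} + g^{2} + 21 g$ ($t{\left(g \right)} = \left(g^{2} + 21 g\right) + \sqrt{g + 0} = \left(g^{2} + 21 g\right) + \sqrt{g} = \sqrt{g} + g^{2} + 21 g$)
$\frac{1}{t{\left(Z \right)}} = \frac{1}{\sqrt{-25} + \left(-25\right)^{2} + 21 \left(-25\right)} = \frac{1}{5 i + 625 - 525} = \frac{1}{100 + 5 i} = \frac{100 - 5 i}{10025}$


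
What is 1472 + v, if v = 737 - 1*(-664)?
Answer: 2873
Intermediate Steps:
v = 1401 (v = 737 + 664 = 1401)
1472 + v = 1472 + 1401 = 2873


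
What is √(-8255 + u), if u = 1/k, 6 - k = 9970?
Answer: 7*I*√4181464839/4982 ≈ 90.857*I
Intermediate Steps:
k = -9964 (k = 6 - 1*9970 = 6 - 9970 = -9964)
u = -1/9964 (u = 1/(-9964) = -1/9964 ≈ -0.00010036)
√(-8255 + u) = √(-8255 - 1/9964) = √(-82252821/9964) = 7*I*√4181464839/4982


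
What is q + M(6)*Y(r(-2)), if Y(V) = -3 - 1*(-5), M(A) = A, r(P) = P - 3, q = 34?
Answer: 46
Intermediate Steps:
r(P) = -3 + P
Y(V) = 2 (Y(V) = -3 + 5 = 2)
q + M(6)*Y(r(-2)) = 34 + 6*2 = 34 + 12 = 46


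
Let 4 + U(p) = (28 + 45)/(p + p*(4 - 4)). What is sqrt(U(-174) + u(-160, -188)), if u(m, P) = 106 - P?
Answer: sqrt(8767338)/174 ≈ 17.017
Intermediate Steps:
U(p) = -4 + 73/p (U(p) = -4 + (28 + 45)/(p + p*(4 - 4)) = -4 + 73/(p + p*0) = -4 + 73/(p + 0) = -4 + 73/p)
sqrt(U(-174) + u(-160, -188)) = sqrt((-4 + 73/(-174)) + (106 - 1*(-188))) = sqrt((-4 + 73*(-1/174)) + (106 + 188)) = sqrt((-4 - 73/174) + 294) = sqrt(-769/174 + 294) = sqrt(50387/174) = sqrt(8767338)/174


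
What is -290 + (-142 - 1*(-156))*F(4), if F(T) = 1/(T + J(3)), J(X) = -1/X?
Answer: -3148/11 ≈ -286.18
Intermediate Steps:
F(T) = 1/(-1/3 + T) (F(T) = 1/(T - 1/3) = 1/(-1/3 + T))
-290 + (-142 - 1*(-156))*F(4) = -290 + (-142 - 1*(-156))*(3/(-1 + 3*4)) = -290 + (-142 + 156)*(3/(-1 + 12)) = -290 + 14*(3/11) = -290 + 42/11 = -3148/11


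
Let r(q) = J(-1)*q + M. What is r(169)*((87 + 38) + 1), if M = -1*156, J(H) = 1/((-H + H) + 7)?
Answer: -16614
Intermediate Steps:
J(H) = ⅐ (J(H) = 1/(0 + 7) = 1/7 = ⅐)
M = -156
r(q) = -156 + q/7 (r(q) = q/7 - 156 = -156 + q/7)
r(169)*((87 + 38) + 1) = (-156 + (⅐)*169)*((87 + 38) + 1) = (-156 + 169/7)*(125 + 1) = -923/7*126 = -16614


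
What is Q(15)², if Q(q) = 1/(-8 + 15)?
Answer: 1/49 ≈ 0.020408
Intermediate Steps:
Q(q) = ⅐ (Q(q) = 1/7 = ⅐)
Q(15)² = (⅐)² = 1/49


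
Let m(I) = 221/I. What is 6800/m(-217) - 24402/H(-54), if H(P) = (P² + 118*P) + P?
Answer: -3901933/585 ≈ -6670.0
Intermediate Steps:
H(P) = P² + 119*P
6800/m(-217) - 24402/H(-54) = 6800/((221/(-217))) - 24402*(-1/(54*(119 - 54))) = 6800/((221*(-1/217))) - 24402/((-54*65)) = 6800/(-221/217) - 24402/(-3510) = 6800*(-217/221) - 24402*(-1/3510) = -86800/13 + 4067/585 = -3901933/585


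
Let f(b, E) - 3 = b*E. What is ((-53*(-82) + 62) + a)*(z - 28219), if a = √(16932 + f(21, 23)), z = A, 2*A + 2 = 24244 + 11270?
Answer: -46120904 - 10463*√17418 ≈ -4.7502e+7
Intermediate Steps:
f(b, E) = 3 + E*b (f(b, E) = 3 + b*E = 3 + E*b)
A = 17756 (A = -1 + (24244 + 11270)/2 = -1 + (½)*35514 = -1 + 17757 = 17756)
z = 17756
a = √17418 (a = √(16932 + (3 + 23*21)) = √(16932 + (3 + 483)) = √(16932 + 486) = √17418 ≈ 131.98)
((-53*(-82) + 62) + a)*(z - 28219) = ((-53*(-82) + 62) + √17418)*(17756 - 28219) = ((4346 + 62) + √17418)*(-10463) = (4408 + √17418)*(-10463) = -46120904 - 10463*√17418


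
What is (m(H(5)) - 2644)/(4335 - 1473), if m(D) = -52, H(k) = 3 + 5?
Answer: -1348/1431 ≈ -0.94200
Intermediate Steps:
H(k) = 8
(m(H(5)) - 2644)/(4335 - 1473) = (-52 - 2644)/(4335 - 1473) = -2696/2862 = -2696*1/2862 = -1348/1431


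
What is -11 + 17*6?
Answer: 91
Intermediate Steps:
-11 + 17*6 = -11 + 102 = 91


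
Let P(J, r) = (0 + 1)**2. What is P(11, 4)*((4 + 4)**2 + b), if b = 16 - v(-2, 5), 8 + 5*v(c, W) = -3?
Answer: 411/5 ≈ 82.200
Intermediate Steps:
v(c, W) = -11/5 (v(c, W) = -8/5 + (1/5)*(-3) = -8/5 - 3/5 = -11/5)
P(J, r) = 1 (P(J, r) = 1**2 = 1)
b = 91/5 (b = 16 - 1*(-11/5) = 16 + 11/5 = 91/5 ≈ 18.200)
P(11, 4)*((4 + 4)**2 + b) = 1*((4 + 4)**2 + 91/5) = 1*(8**2 + 91/5) = 1*(64 + 91/5) = 1*(411/5) = 411/5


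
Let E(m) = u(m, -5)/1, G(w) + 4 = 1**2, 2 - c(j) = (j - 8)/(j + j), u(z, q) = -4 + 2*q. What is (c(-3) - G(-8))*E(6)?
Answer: -133/3 ≈ -44.333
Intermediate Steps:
c(j) = 2 - (-8 + j)/(2*j) (c(j) = 2 - (j - 8)/(j + j) = 2 - (-8 + j)/(2*j))
G(w) = -3 (G(w) = -4 + 1**2 = -4 + 1 = -3)
E(m) = -14 (E(m) = (-4 + 2*(-5))/1 = (-4 - 10)*1 = -14*1 = -14)
(c(-3) - G(-8))*E(6) = ((3/2 + 4/(-3)) - 1*(-3))*(-14) = ((3/2 + 4*(-1/3)) + 3)*(-14) = ((3/2 - 4/3) + 3)*(-14) = (1/6 + 3)*(-14) = (19/6)*(-14) = -133/3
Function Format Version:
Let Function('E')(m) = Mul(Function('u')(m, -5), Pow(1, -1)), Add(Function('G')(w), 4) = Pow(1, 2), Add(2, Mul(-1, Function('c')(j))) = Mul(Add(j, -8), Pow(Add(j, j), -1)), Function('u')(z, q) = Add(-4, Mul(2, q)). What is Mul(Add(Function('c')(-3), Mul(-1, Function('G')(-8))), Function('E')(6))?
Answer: Rational(-133, 3) ≈ -44.333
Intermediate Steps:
Function('c')(j) = Add(2, Mul(Rational(-1, 2), Pow(j, -1), Add(-8, j))) (Function('c')(j) = Add(2, Mul(-1, Mul(Add(j, -8), Pow(Add(j, j), -1)))) = Add(2, Mul(-1, Mul(Add(-8, j), Pow(Mul(2, j), -1)))) = Add(2, Mul(-1, Mul(Add(-8, j), Mul(Rational(1, 2), Pow(j, -1))))) = Add(2, Mul(-1, Mul(Rational(1, 2), Pow(j, -1), Add(-8, j)))) = Add(2, Mul(Rational(-1, 2), Pow(j, -1), Add(-8, j))))
Function('G')(w) = -3 (Function('G')(w) = Add(-4, Pow(1, 2)) = Add(-4, 1) = -3)
Function('E')(m) = -14 (Function('E')(m) = Mul(Add(-4, Mul(2, -5)), Pow(1, -1)) = Mul(Add(-4, -10), 1) = Mul(-14, 1) = -14)
Mul(Add(Function('c')(-3), Mul(-1, Function('G')(-8))), Function('E')(6)) = Mul(Add(Add(Rational(3, 2), Mul(4, Pow(-3, -1))), Mul(-1, -3)), -14) = Mul(Add(Add(Rational(3, 2), Mul(4, Rational(-1, 3))), 3), -14) = Mul(Add(Add(Rational(3, 2), Rational(-4, 3)), 3), -14) = Mul(Add(Rational(1, 6), 3), -14) = Mul(Rational(19, 6), -14) = Rational(-133, 3)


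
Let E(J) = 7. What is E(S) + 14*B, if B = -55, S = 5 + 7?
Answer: -763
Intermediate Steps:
S = 12
E(S) + 14*B = 7 + 14*(-55) = 7 - 770 = -763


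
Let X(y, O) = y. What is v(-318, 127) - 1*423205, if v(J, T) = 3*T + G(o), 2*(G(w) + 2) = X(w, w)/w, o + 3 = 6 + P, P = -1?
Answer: -845651/2 ≈ -4.2283e+5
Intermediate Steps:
o = 2 (o = -3 + (6 - 1) = -3 + 5 = 2)
G(w) = -3/2 (G(w) = -2 + (w/w)/2 = -2 + (½)*1 = -2 + ½ = -3/2)
v(J, T) = -3/2 + 3*T (v(J, T) = 3*T - 3/2 = -3/2 + 3*T)
v(-318, 127) - 1*423205 = (-3/2 + 3*127) - 1*423205 = (-3/2 + 381) - 423205 = 759/2 - 423205 = -845651/2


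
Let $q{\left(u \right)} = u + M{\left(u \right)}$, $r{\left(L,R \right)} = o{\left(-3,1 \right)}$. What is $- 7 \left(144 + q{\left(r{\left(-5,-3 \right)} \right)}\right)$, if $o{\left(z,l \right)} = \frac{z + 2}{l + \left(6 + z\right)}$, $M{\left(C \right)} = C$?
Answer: $- \frac{2009}{2} \approx -1004.5$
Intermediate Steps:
$o{\left(z,l \right)} = \frac{2 + z}{6 + l + z}$
$r{\left(L,R \right)} = - \frac{1}{4}$ ($r{\left(L,R \right)} = \frac{2 - 3}{6 + 1 - 3} = \frac{1}{4} \left(-1\right) = - \frac{1}{4}$)
$q{\left(u \right)} = 2 u$ ($q{\left(u \right)} = u + u = 2 u$)
$- 7 \left(144 + q{\left(r{\left(-5,-3 \right)} \right)}\right) = - 7 \left(144 + 2 \left(- \frac{1}{4}\right)\right) = - 7 \left(144 - \frac{1}{2}\right) = \left(-7\right) \frac{287}{2} = - \frac{2009}{2}$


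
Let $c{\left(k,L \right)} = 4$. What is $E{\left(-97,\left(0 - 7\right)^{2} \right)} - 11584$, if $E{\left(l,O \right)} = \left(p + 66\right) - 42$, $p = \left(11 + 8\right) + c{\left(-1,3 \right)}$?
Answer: $-11537$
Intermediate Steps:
$p = 23$ ($p = \left(11 + 8\right) + 4 = 19 + 4 = 23$)
$E{\left(l,O \right)} = 47$ ($E{\left(l,O \right)} = \left(23 + 66\right) - 42 = 89 - 42 = 47$)
$E{\left(-97,\left(0 - 7\right)^{2} \right)} - 11584 = 47 - 11584 = -11537$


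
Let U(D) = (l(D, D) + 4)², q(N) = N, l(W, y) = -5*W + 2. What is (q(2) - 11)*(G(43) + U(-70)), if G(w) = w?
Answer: -1141011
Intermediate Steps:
l(W, y) = 2 - 5*W
U(D) = (6 - 5*D)² (U(D) = ((2 - 5*D) + 4)² = (6 - 5*D)²)
(q(2) - 11)*(G(43) + U(-70)) = (2 - 11)*(43 + (-6 + 5*(-70))²) = -9*(43 + (-6 - 350)²) = -9*(43 + (-356)²) = -9*(43 + 126736) = -9*126779 = -1141011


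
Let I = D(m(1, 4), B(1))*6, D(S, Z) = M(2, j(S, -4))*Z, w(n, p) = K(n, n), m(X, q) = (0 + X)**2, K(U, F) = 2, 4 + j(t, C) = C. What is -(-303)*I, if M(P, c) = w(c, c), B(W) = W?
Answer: 3636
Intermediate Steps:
j(t, C) = -4 + C
m(X, q) = X**2
w(n, p) = 2
M(P, c) = 2
D(S, Z) = 2*Z
I = 12 (I = (2*1)*6 = 2*6 = 12)
-(-303)*I = -(-303)*12 = -1*(-3636) = 3636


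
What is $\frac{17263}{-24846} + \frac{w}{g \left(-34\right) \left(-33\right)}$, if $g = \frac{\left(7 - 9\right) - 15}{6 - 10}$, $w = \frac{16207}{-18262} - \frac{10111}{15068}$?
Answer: $- \frac{944267426172934}{1358410331958009} \approx -0.69513$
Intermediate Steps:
$w = - \frac{214427079}{137585908}$ ($w = 16207 \left(- \frac{1}{18262}\right) - \frac{10111}{15068} = - \frac{16207}{18262} - \frac{10111}{15068} = - \frac{214427079}{137585908} \approx -1.5585$)
$g = \frac{17}{4}$ ($g = \frac{\left(7 - 9\right) - 15}{-4} = \left(-2 - 15\right) \left(- \frac{1}{4}\right) = \left(-17\right) \left(- \frac{1}{4}\right) = \frac{17}{4} \approx 4.25$)
$\frac{17263}{-24846} + \frac{w}{g \left(-34\right) \left(-33\right)} = \frac{17263}{-24846} - \frac{214427079}{137585908 \cdot \frac{17}{4} \left(-34\right) \left(-33\right)} = 17263 \left(- \frac{1}{24846}\right) - \frac{214427079}{137585908 \left(\left(- \frac{289}{2}\right) \left(-33\right)\right)} = - \frac{17263}{24846} - \frac{214427079}{137585908 \cdot \frac{9537}{2}} = - \frac{17263}{24846} - \frac{71475693}{218692800766} = - \frac{944267426172934}{1358410331958009}$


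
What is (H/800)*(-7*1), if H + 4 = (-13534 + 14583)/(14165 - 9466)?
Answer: 124229/3759200 ≈ 0.033047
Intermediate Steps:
H = -17747/4699 (H = -4 + (-13534 + 14583)/(14165 - 9466) = -4 + 1049/4699 = -17747/4699 ≈ -3.7768)
(H/800)*(-7*1) = (-17747/4699/800)*(-7*1) = -17747/4699*1/800*(-7) = -17747/3759200*(-7) = 124229/3759200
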